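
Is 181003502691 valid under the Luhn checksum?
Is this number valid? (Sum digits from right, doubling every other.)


Luhn sum = 36
36 mod 10 = 6

Invalid (Luhn sum mod 10 = 6)


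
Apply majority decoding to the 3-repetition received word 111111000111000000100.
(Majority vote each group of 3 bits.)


Groups: 111, 111, 000, 111, 000, 000, 100
Majority votes: 1101000

1101000


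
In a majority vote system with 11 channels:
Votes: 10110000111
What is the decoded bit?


Ones: 6 out of 11
Threshold: 6

1 (6/11 voted 1)


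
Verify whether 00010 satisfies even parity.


Number of 1s: 1

No, parity error (1 ones)


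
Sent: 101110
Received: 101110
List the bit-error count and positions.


XOR: 000000

0 errors (received matches sent)


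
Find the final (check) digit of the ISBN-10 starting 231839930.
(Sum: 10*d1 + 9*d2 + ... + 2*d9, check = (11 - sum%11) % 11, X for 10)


Weighted sum: 219
219 mod 11 = 10

Check digit: 1


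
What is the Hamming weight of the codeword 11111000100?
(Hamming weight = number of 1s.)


Counting 1s in 11111000100

6


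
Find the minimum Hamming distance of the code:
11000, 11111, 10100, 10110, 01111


Comparing all pairs, minimum distance: 1
Can detect 0 errors, correct 0 errors

1


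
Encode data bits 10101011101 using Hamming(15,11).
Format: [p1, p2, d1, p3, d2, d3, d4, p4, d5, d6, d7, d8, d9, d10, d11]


Parity bits: p1=1, p2=0, p3=0, p4=1

101001011011101


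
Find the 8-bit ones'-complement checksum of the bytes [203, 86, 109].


Sum = 398 mod 256 = 142
Complement = 113

113


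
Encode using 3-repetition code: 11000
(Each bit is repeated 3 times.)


Each bit -> 3 copies

111111000000000


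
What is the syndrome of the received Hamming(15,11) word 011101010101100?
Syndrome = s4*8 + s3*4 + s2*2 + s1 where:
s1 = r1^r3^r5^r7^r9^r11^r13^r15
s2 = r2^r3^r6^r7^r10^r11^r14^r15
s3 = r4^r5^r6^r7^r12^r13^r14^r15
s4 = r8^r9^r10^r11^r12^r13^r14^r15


s1=0, s2=0, s3=0, s4=0

Syndrome = 0 (no error)


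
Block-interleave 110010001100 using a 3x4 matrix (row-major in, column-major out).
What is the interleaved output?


Matrix:
  1100
  1000
  1100
Read columns: 111101000000

111101000000


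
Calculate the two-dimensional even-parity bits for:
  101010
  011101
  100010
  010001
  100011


Row parities: 10001
Column parities: 100111

Row P: 10001, Col P: 100111, Corner: 0


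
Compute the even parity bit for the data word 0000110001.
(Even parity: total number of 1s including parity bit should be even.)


Number of 1s in data: 3
Parity bit: 1

1


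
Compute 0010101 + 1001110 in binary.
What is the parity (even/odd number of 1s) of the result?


0010101 = 21
1001110 = 78
Sum = 99 = 1100011
1s count = 4

even parity (4 ones in 1100011)


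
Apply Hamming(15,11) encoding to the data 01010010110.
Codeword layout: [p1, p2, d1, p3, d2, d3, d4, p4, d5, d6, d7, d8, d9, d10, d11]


Parity bits: p1=0, p2=1, p3=0, p4=1

010010110010110


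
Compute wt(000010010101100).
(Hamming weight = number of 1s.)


Counting 1s in 000010010101100

5


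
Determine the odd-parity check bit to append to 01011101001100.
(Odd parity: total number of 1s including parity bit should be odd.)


Number of 1s in data: 7
Parity bit: 0

0


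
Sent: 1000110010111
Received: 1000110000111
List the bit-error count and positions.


XOR: 0000000010000

1 error(s) at position(s): 8


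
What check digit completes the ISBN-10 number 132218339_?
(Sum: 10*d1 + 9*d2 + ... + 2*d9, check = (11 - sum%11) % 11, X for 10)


Weighted sum: 152
152 mod 11 = 9

Check digit: 2


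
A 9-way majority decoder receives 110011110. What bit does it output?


Ones: 6 out of 9
Threshold: 5

1 (6/9 voted 1)


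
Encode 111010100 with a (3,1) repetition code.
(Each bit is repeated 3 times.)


Each bit -> 3 copies

111111111000111000111000000


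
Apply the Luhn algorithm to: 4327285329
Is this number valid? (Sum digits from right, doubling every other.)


Luhn sum = 51
51 mod 10 = 1

Invalid (Luhn sum mod 10 = 1)


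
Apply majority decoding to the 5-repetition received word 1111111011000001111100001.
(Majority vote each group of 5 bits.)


Groups: 11111, 11011, 00000, 11111, 00001
Majority votes: 11010

11010


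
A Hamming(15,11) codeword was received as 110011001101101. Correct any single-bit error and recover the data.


Syndrome = 13: error at position 13

Data: 01101101001 (corrected bit 13)


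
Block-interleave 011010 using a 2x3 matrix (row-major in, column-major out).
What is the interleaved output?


Matrix:
  011
  010
Read columns: 001110

001110


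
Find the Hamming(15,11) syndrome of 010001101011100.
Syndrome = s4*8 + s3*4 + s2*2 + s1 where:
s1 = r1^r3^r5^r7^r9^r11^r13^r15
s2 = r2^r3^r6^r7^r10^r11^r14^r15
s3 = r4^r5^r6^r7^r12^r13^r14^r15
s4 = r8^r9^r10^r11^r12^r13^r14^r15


s1=0, s2=0, s3=0, s4=0

Syndrome = 0 (no error)


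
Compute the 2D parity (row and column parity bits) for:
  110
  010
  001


Row parities: 011
Column parities: 101

Row P: 011, Col P: 101, Corner: 0


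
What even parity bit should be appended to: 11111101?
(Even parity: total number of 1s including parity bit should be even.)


Number of 1s in data: 7
Parity bit: 1

1


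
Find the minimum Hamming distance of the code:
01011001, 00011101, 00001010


Comparing all pairs, minimum distance: 2
Can detect 1 errors, correct 0 errors

2


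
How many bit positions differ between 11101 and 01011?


XOR: 10110
Count of 1s: 3

3


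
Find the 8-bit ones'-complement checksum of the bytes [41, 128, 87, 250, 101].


Sum = 607 mod 256 = 95
Complement = 160

160


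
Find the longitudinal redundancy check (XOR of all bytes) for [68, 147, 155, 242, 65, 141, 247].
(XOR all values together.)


XOR chain: 68 ^ 147 ^ 155 ^ 242 ^ 65 ^ 141 ^ 247 = 133

133


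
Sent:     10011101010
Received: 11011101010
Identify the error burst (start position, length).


XOR: 01000000000

Burst at position 1, length 1


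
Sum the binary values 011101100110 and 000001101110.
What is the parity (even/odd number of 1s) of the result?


011101100110 = 1894
000001101110 = 110
Sum = 2004 = 11111010100
1s count = 7

odd parity (7 ones in 11111010100)


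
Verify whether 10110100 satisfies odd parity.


Number of 1s: 4

No, parity error (4 ones)


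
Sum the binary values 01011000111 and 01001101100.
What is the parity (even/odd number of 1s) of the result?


01011000111 = 711
01001101100 = 620
Sum = 1331 = 10100110011
1s count = 6

even parity (6 ones in 10100110011)


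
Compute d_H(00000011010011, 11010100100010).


XOR: 11010111110001
Count of 1s: 9

9


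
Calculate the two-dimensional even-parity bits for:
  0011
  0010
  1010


Row parities: 010
Column parities: 1011

Row P: 010, Col P: 1011, Corner: 1


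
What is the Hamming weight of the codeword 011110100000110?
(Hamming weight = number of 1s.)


Counting 1s in 011110100000110

7


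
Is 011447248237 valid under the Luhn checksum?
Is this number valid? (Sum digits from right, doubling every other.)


Luhn sum = 52
52 mod 10 = 2

Invalid (Luhn sum mod 10 = 2)


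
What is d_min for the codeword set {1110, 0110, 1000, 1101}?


Comparing all pairs, minimum distance: 1
Can detect 0 errors, correct 0 errors

1


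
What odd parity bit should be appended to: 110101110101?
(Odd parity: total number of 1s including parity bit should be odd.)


Number of 1s in data: 8
Parity bit: 1

1


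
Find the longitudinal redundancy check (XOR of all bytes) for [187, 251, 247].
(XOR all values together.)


XOR chain: 187 ^ 251 ^ 247 = 183

183


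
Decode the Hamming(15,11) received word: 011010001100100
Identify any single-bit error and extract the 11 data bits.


Syndrome = 10: error at position 10

Data: 11001000100 (corrected bit 10)


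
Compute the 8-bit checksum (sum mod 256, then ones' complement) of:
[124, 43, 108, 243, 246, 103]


Sum = 867 mod 256 = 99
Complement = 156

156


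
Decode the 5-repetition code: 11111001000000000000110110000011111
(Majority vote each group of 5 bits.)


Groups: 11111, 00100, 00000, 00000, 11011, 00000, 11111
Majority votes: 1000101

1000101


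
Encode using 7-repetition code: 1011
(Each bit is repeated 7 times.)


Each bit -> 7 copies

1111111000000011111111111111


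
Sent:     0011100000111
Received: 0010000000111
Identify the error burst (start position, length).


XOR: 0001100000000

Burst at position 3, length 2


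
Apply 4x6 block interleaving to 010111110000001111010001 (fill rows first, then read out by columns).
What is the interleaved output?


Matrix:
  010111
  110000
  001111
  010001
Read columns: 010011010010101010101011

010011010010101010101011


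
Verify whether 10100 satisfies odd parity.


Number of 1s: 2

No, parity error (2 ones)


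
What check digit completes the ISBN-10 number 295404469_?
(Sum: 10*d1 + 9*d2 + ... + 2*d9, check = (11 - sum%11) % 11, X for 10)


Weighted sum: 241
241 mod 11 = 10

Check digit: 1


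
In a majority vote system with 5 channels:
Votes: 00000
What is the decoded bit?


Ones: 0 out of 5
Threshold: 3

0 (0/5 voted 1)


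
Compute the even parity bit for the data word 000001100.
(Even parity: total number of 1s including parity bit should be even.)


Number of 1s in data: 2
Parity bit: 0

0


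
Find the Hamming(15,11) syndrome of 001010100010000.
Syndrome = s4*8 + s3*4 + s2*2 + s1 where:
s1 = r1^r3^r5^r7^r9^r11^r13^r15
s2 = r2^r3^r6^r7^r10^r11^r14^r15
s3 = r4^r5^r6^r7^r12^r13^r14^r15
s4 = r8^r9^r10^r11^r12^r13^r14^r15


s1=0, s2=1, s3=0, s4=1

Syndrome = 10 (error at position 10)


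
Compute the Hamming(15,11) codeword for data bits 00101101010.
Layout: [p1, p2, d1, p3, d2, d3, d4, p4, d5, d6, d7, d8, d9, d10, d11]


Parity bits: p1=1, p2=1, p3=1, p4=0

110101001101010


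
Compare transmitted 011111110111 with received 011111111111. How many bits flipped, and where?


XOR: 000000001000

1 error(s) at position(s): 8


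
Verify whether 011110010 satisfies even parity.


Number of 1s: 5

No, parity error (5 ones)


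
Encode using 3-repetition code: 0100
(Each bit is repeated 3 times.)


Each bit -> 3 copies

000111000000


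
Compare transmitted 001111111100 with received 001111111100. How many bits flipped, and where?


XOR: 000000000000

0 errors (received matches sent)


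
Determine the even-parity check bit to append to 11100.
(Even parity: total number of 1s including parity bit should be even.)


Number of 1s in data: 3
Parity bit: 1

1


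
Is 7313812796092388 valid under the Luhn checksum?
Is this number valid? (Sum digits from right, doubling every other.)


Luhn sum = 78
78 mod 10 = 8

Invalid (Luhn sum mod 10 = 8)


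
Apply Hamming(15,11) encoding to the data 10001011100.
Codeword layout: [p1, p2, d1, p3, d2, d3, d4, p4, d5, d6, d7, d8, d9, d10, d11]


Parity bits: p1=0, p2=0, p3=0, p4=0

001000001011100


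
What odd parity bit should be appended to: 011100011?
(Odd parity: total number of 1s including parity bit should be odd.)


Number of 1s in data: 5
Parity bit: 0

0


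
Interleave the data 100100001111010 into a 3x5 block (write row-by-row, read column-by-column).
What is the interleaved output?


Matrix:
  10010
  00011
  11010
Read columns: 101001000111010

101001000111010


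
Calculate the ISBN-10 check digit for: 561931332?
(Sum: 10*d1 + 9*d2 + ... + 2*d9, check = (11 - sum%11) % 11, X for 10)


Weighted sum: 223
223 mod 11 = 3

Check digit: 8


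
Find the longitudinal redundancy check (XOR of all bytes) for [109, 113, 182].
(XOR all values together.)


XOR chain: 109 ^ 113 ^ 182 = 170

170


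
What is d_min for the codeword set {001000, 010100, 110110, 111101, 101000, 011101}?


Comparing all pairs, minimum distance: 1
Can detect 0 errors, correct 0 errors

1


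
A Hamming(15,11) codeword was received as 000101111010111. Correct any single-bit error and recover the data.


Syndrome = 3: error at position 3

Data: 10111010111 (corrected bit 3)


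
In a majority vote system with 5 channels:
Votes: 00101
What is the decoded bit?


Ones: 2 out of 5
Threshold: 3

0 (2/5 voted 1)


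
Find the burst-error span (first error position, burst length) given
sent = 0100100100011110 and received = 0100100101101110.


XOR: 0000000001110000

Burst at position 9, length 3


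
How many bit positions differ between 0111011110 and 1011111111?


XOR: 1100100001
Count of 1s: 4

4


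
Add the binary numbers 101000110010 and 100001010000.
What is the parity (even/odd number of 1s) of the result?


101000110010 = 2610
100001010000 = 2128
Sum = 4738 = 1001010000010
1s count = 4

even parity (4 ones in 1001010000010)


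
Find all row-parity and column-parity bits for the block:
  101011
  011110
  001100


Row parities: 000
Column parities: 111001

Row P: 000, Col P: 111001, Corner: 0


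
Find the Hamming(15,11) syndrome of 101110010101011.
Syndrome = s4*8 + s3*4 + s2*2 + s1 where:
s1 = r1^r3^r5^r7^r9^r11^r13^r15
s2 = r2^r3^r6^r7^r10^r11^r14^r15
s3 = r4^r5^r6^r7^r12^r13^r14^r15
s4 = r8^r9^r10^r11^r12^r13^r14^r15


s1=0, s2=0, s3=1, s4=1

Syndrome = 12 (error at position 12)


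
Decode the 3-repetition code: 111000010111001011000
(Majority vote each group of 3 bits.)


Groups: 111, 000, 010, 111, 001, 011, 000
Majority votes: 1001010

1001010


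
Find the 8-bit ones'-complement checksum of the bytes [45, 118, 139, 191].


Sum = 493 mod 256 = 237
Complement = 18

18


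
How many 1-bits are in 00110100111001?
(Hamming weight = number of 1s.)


Counting 1s in 00110100111001

7


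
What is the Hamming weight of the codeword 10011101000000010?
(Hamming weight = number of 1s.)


Counting 1s in 10011101000000010

6


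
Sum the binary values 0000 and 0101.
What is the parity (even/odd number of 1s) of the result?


0000 = 0
0101 = 5
Sum = 5 = 101
1s count = 2

even parity (2 ones in 101)


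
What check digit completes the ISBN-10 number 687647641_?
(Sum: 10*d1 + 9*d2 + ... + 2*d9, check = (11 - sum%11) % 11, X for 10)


Weighted sum: 327
327 mod 11 = 8

Check digit: 3


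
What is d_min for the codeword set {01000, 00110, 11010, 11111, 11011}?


Comparing all pairs, minimum distance: 1
Can detect 0 errors, correct 0 errors

1


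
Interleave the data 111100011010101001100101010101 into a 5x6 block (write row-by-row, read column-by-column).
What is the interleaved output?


Matrix:
  111100
  011010
  101001
  100101
  010101
Read columns: 101101100111100100110100000111

101101100111100100110100000111


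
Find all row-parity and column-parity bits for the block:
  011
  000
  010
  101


Row parities: 0010
Column parities: 100

Row P: 0010, Col P: 100, Corner: 1


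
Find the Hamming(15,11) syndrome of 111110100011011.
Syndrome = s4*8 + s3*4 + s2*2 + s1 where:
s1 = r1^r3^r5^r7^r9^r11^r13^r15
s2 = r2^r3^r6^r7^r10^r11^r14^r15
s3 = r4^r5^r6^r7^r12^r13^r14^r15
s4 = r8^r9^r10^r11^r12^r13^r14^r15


s1=0, s2=0, s3=0, s4=0

Syndrome = 0 (no error)


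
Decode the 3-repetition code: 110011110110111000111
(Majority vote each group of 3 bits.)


Groups: 110, 011, 110, 110, 111, 000, 111
Majority votes: 1111101

1111101


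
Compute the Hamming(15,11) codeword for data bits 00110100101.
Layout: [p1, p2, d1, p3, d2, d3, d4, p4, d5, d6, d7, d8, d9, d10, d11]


Parity bits: p1=1, p2=0, p3=0, p4=1

100001110100101


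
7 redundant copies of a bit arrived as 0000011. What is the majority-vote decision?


Ones: 2 out of 7
Threshold: 4

0 (2/7 voted 1)


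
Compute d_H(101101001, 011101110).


XOR: 110000111
Count of 1s: 5

5


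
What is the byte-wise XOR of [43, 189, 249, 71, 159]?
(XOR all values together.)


XOR chain: 43 ^ 189 ^ 249 ^ 71 ^ 159 = 183

183


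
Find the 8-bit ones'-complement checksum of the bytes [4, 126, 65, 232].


Sum = 427 mod 256 = 171
Complement = 84

84


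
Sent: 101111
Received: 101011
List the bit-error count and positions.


XOR: 000100

1 error(s) at position(s): 3


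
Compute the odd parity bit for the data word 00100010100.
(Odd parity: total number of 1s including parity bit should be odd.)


Number of 1s in data: 3
Parity bit: 0

0


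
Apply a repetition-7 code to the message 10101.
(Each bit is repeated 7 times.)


Each bit -> 7 copies

11111110000000111111100000001111111


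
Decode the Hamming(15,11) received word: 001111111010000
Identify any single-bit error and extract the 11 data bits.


Syndrome = 9: error at position 9

Data: 11110010000 (corrected bit 9)


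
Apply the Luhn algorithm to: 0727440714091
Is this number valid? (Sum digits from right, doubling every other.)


Luhn sum = 48
48 mod 10 = 8

Invalid (Luhn sum mod 10 = 8)


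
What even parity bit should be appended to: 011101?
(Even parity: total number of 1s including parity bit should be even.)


Number of 1s in data: 4
Parity bit: 0

0


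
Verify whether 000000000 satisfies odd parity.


Number of 1s: 0

No, parity error (0 ones)


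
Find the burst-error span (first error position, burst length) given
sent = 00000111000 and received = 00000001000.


XOR: 00000110000

Burst at position 5, length 2


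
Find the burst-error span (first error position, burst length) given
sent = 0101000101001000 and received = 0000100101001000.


XOR: 0101100000000000

Burst at position 1, length 4


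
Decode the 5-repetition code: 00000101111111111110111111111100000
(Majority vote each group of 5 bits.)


Groups: 00000, 10111, 11111, 11110, 11111, 11111, 00000
Majority votes: 0111110

0111110


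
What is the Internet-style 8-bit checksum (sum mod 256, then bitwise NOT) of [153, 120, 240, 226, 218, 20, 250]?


Sum = 1227 mod 256 = 203
Complement = 52

52


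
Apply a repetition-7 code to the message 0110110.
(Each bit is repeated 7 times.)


Each bit -> 7 copies

0000000111111111111110000000111111111111110000000


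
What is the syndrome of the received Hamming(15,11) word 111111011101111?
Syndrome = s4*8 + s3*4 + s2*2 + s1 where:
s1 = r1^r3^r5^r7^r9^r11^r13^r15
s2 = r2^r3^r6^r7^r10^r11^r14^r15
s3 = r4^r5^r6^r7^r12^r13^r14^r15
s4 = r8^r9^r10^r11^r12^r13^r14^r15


s1=0, s2=0, s3=1, s4=1

Syndrome = 12 (error at position 12)


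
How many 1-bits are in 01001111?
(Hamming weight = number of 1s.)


Counting 1s in 01001111

5


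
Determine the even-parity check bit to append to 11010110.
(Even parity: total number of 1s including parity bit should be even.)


Number of 1s in data: 5
Parity bit: 1

1


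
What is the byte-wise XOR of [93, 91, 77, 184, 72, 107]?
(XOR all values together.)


XOR chain: 93 ^ 91 ^ 77 ^ 184 ^ 72 ^ 107 = 208

208


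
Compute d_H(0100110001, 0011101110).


XOR: 0111011111
Count of 1s: 8

8


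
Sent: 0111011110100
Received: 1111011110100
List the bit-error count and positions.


XOR: 1000000000000

1 error(s) at position(s): 0


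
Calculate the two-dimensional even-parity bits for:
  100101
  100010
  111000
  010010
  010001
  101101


Row parities: 101000
Column parities: 010001

Row P: 101000, Col P: 010001, Corner: 0


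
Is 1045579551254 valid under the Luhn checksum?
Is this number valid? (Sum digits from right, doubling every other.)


Luhn sum = 40
40 mod 10 = 0

Valid (Luhn sum mod 10 = 0)


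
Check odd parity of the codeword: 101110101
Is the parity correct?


Number of 1s: 6

No, parity error (6 ones)


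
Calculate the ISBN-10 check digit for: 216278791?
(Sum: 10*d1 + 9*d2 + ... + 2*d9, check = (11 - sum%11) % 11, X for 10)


Weighted sum: 230
230 mod 11 = 10

Check digit: 1


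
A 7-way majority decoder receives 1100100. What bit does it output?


Ones: 3 out of 7
Threshold: 4

0 (3/7 voted 1)


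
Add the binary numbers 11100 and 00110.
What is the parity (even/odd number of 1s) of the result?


11100 = 28
00110 = 6
Sum = 34 = 100010
1s count = 2

even parity (2 ones in 100010)


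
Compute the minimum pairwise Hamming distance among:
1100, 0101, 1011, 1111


Comparing all pairs, minimum distance: 1
Can detect 0 errors, correct 0 errors

1


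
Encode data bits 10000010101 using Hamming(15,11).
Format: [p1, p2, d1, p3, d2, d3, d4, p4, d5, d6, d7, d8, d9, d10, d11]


Parity bits: p1=0, p2=1, p3=0, p4=1

011000010010101


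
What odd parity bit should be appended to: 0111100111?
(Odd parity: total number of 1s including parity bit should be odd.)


Number of 1s in data: 7
Parity bit: 0

0


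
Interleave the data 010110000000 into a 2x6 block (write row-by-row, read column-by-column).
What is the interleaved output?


Matrix:
  010110
  000000
Read columns: 001000101000

001000101000


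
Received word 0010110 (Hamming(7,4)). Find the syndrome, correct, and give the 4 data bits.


Syndrome = 0: no error detected

Data: 1110 (no errors)


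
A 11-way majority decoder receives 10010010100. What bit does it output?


Ones: 4 out of 11
Threshold: 6

0 (4/11 voted 1)


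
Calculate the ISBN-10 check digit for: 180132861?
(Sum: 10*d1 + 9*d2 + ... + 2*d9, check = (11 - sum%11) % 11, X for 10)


Weighted sum: 169
169 mod 11 = 4

Check digit: 7


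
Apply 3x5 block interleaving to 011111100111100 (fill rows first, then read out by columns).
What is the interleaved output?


Matrix:
  01111
  11001
  11100
Read columns: 011111101100110

011111101100110


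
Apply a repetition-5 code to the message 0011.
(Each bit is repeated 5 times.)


Each bit -> 5 copies

00000000001111111111


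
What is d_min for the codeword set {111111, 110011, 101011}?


Comparing all pairs, minimum distance: 2
Can detect 1 errors, correct 0 errors

2


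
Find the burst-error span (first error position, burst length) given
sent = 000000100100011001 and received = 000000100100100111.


XOR: 000000000000111110

Burst at position 12, length 5


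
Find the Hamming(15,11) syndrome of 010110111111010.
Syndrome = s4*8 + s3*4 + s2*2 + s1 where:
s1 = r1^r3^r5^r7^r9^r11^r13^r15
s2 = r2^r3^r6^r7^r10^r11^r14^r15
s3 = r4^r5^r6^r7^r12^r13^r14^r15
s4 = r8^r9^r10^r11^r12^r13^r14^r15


s1=0, s2=1, s3=1, s4=0

Syndrome = 6 (error at position 6)


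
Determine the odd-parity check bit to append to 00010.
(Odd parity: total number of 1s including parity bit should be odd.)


Number of 1s in data: 1
Parity bit: 0

0


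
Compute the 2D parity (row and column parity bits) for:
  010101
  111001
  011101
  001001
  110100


Row parities: 10001
Column parities: 001100

Row P: 10001, Col P: 001100, Corner: 0


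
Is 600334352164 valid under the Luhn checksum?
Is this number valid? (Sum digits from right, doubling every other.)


Luhn sum = 39
39 mod 10 = 9

Invalid (Luhn sum mod 10 = 9)


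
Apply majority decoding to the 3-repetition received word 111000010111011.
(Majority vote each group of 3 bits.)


Groups: 111, 000, 010, 111, 011
Majority votes: 10011

10011


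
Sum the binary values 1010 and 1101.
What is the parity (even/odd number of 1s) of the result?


1010 = 10
1101 = 13
Sum = 23 = 10111
1s count = 4

even parity (4 ones in 10111)


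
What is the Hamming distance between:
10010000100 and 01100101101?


XOR: 11110101001
Count of 1s: 7

7


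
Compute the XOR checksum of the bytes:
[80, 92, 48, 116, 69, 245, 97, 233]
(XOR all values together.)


XOR chain: 80 ^ 92 ^ 48 ^ 116 ^ 69 ^ 245 ^ 97 ^ 233 = 112

112


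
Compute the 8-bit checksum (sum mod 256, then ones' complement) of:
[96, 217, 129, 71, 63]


Sum = 576 mod 256 = 64
Complement = 191

191


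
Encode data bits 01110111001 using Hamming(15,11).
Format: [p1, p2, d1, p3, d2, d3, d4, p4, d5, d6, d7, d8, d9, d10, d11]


Parity bits: p1=0, p2=1, p3=1, p4=0

010111100111001


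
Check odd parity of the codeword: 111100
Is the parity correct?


Number of 1s: 4

No, parity error (4 ones)


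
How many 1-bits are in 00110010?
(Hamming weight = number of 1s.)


Counting 1s in 00110010

3


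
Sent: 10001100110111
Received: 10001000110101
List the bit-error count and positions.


XOR: 00000100000010

2 error(s) at position(s): 5, 12


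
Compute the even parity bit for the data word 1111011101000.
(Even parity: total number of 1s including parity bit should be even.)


Number of 1s in data: 8
Parity bit: 0

0


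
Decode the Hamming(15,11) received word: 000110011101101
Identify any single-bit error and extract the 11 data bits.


Syndrome = 4: error at position 4

Data: 01001101101 (corrected bit 4)


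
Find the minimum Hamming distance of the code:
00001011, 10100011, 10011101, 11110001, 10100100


Comparing all pairs, minimum distance: 3
Can detect 2 errors, correct 1 errors

3


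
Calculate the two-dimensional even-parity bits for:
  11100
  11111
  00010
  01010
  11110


Row parities: 11100
Column parities: 10101

Row P: 11100, Col P: 10101, Corner: 1


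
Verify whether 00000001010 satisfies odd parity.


Number of 1s: 2

No, parity error (2 ones)


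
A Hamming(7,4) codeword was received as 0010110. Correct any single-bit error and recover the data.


Syndrome = 0: no error detected

Data: 1110 (no errors)


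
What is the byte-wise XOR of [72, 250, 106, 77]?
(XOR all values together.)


XOR chain: 72 ^ 250 ^ 106 ^ 77 = 149

149


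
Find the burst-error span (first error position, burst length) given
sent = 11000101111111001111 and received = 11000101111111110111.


XOR: 00000000000000111000

Burst at position 14, length 3


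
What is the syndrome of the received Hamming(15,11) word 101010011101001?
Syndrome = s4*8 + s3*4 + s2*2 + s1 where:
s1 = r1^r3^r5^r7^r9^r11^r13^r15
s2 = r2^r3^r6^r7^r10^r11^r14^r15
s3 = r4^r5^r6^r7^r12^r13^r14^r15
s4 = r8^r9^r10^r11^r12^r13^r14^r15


s1=1, s2=1, s3=1, s4=1

Syndrome = 15 (error at position 15)


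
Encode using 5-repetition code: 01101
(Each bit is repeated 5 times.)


Each bit -> 5 copies

0000011111111110000011111


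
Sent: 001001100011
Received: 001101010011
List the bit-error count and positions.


XOR: 000100110000

3 error(s) at position(s): 3, 6, 7


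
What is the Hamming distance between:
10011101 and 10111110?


XOR: 00100011
Count of 1s: 3

3


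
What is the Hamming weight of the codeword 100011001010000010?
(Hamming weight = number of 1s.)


Counting 1s in 100011001010000010

6


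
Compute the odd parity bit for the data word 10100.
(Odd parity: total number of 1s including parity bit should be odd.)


Number of 1s in data: 2
Parity bit: 1

1


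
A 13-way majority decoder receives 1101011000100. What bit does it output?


Ones: 6 out of 13
Threshold: 7

0 (6/13 voted 1)


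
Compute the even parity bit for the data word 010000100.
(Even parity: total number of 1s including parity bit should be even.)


Number of 1s in data: 2
Parity bit: 0

0


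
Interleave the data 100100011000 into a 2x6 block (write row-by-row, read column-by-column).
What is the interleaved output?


Matrix:
  100100
  011000
Read columns: 100101100000

100101100000


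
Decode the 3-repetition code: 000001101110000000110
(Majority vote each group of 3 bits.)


Groups: 000, 001, 101, 110, 000, 000, 110
Majority votes: 0011001

0011001


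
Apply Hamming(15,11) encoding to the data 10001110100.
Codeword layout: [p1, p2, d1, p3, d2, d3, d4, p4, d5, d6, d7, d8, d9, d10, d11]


Parity bits: p1=0, p2=1, p3=1, p4=0

011100001110100


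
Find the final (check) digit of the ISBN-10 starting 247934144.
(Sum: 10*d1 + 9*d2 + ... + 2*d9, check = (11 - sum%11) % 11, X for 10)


Weighted sum: 237
237 mod 11 = 6

Check digit: 5


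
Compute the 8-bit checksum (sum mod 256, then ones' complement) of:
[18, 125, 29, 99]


Sum = 271 mod 256 = 15
Complement = 240

240


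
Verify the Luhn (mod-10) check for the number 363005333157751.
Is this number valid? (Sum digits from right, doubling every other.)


Luhn sum = 43
43 mod 10 = 3

Invalid (Luhn sum mod 10 = 3)


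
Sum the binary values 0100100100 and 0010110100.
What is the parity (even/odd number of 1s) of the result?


0100100100 = 292
0010110100 = 180
Sum = 472 = 111011000
1s count = 5

odd parity (5 ones in 111011000)


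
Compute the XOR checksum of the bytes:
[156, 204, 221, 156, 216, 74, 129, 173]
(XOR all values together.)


XOR chain: 156 ^ 204 ^ 221 ^ 156 ^ 216 ^ 74 ^ 129 ^ 173 = 175

175


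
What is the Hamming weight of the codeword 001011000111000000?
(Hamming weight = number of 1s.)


Counting 1s in 001011000111000000

6


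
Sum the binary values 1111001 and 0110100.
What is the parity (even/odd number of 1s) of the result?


1111001 = 121
0110100 = 52
Sum = 173 = 10101101
1s count = 5

odd parity (5 ones in 10101101)


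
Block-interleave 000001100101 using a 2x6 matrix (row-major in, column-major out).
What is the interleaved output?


Matrix:
  000001
  100101
Read columns: 010000010011

010000010011


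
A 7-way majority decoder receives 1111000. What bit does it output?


Ones: 4 out of 7
Threshold: 4

1 (4/7 voted 1)


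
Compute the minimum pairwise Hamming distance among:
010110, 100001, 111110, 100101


Comparing all pairs, minimum distance: 1
Can detect 0 errors, correct 0 errors

1


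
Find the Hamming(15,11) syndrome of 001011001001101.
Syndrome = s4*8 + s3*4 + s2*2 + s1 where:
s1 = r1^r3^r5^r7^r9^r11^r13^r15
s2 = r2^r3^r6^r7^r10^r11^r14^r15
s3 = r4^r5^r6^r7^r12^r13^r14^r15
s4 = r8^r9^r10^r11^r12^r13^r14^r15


s1=1, s2=1, s3=1, s4=0

Syndrome = 7 (error at position 7)


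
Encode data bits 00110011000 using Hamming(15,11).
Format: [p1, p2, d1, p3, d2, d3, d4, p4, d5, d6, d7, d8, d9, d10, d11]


Parity bits: p1=0, p2=1, p3=1, p4=0

010101100011000


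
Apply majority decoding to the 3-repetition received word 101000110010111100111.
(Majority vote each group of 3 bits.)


Groups: 101, 000, 110, 010, 111, 100, 111
Majority votes: 1010101

1010101


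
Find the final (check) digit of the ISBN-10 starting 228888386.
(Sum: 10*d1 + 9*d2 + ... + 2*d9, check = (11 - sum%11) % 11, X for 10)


Weighted sum: 294
294 mod 11 = 8

Check digit: 3


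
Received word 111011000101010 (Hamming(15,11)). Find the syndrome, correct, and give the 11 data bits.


Syndrome = 11: error at position 11

Data: 11100111010 (corrected bit 11)


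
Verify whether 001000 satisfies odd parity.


Number of 1s: 1

Yes, parity is correct (1 ones)


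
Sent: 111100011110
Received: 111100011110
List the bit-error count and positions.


XOR: 000000000000

0 errors (received matches sent)


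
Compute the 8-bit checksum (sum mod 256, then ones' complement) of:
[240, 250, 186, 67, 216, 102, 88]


Sum = 1149 mod 256 = 125
Complement = 130

130


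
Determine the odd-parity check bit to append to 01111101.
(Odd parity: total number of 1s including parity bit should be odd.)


Number of 1s in data: 6
Parity bit: 1

1


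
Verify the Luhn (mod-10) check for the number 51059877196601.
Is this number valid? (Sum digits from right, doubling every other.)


Luhn sum = 57
57 mod 10 = 7

Invalid (Luhn sum mod 10 = 7)


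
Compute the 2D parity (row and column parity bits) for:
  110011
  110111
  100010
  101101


Row parities: 0100
Column parities: 001011

Row P: 0100, Col P: 001011, Corner: 1


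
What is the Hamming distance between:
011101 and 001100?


XOR: 010001
Count of 1s: 2

2


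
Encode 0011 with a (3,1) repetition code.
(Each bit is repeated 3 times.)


Each bit -> 3 copies

000000111111


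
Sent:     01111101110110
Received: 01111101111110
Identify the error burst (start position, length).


XOR: 00000000001000

Burst at position 10, length 1


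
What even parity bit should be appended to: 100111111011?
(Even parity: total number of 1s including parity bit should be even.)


Number of 1s in data: 9
Parity bit: 1

1


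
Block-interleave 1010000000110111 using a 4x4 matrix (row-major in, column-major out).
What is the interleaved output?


Matrix:
  1010
  0000
  0011
  0111
Read columns: 1000000110110011

1000000110110011


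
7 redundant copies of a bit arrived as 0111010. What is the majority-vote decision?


Ones: 4 out of 7
Threshold: 4

1 (4/7 voted 1)


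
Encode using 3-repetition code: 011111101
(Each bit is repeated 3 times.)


Each bit -> 3 copies

000111111111111111111000111


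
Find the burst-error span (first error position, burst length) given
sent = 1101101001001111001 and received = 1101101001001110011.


XOR: 0000000000000001010

Burst at position 15, length 3


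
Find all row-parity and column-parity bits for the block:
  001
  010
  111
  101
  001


Row parities: 11101
Column parities: 000

Row P: 11101, Col P: 000, Corner: 0


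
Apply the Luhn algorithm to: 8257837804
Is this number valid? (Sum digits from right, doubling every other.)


Luhn sum = 44
44 mod 10 = 4

Invalid (Luhn sum mod 10 = 4)


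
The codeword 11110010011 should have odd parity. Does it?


Number of 1s: 7

Yes, parity is correct (7 ones)


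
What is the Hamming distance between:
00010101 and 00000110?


XOR: 00010011
Count of 1s: 3

3


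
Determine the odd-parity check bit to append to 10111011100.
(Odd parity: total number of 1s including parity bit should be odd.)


Number of 1s in data: 7
Parity bit: 0

0


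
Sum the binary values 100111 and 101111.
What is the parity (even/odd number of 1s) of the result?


100111 = 39
101111 = 47
Sum = 86 = 1010110
1s count = 4

even parity (4 ones in 1010110)


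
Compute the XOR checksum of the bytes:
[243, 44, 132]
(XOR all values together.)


XOR chain: 243 ^ 44 ^ 132 = 91

91


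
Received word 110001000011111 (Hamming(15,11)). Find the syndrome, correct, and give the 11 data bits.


Syndrome = 14: error at position 14

Data: 00100011101 (corrected bit 14)


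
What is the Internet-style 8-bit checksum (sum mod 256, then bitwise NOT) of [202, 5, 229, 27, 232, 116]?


Sum = 811 mod 256 = 43
Complement = 212

212


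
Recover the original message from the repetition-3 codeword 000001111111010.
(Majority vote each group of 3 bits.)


Groups: 000, 001, 111, 111, 010
Majority votes: 00110

00110


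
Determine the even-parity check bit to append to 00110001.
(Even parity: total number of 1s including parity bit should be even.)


Number of 1s in data: 3
Parity bit: 1

1


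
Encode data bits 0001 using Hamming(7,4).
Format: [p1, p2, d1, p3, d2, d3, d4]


Parity bits: p1=1, p2=1, p3=1

1101001


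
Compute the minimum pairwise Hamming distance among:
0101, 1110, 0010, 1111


Comparing all pairs, minimum distance: 1
Can detect 0 errors, correct 0 errors

1


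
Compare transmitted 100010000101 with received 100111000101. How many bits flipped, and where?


XOR: 000101000000

2 error(s) at position(s): 3, 5


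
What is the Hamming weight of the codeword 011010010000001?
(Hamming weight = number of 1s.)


Counting 1s in 011010010000001

5


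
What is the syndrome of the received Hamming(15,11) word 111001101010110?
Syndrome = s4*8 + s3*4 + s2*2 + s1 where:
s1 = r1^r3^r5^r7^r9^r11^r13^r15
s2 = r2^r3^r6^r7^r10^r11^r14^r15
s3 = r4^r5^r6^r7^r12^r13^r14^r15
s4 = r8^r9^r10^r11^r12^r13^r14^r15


s1=0, s2=0, s3=0, s4=0

Syndrome = 0 (no error)


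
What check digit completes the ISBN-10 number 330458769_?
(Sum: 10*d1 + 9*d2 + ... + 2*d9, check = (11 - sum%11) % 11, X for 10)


Weighted sum: 219
219 mod 11 = 10

Check digit: 1


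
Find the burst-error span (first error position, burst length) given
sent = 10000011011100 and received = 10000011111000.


XOR: 00000000100100

Burst at position 8, length 4


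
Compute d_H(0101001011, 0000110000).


XOR: 0101111011
Count of 1s: 7

7


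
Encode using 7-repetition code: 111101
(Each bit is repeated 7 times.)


Each bit -> 7 copies

111111111111111111111111111100000001111111


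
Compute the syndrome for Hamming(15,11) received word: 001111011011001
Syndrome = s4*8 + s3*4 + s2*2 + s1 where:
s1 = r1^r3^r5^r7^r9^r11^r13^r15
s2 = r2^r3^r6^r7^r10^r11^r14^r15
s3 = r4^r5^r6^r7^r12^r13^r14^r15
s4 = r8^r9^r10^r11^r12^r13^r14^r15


s1=1, s2=0, s3=1, s4=1

Syndrome = 13 (error at position 13)


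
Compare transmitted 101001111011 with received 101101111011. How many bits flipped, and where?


XOR: 000100000000

1 error(s) at position(s): 3


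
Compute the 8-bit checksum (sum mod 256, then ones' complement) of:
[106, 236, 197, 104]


Sum = 643 mod 256 = 131
Complement = 124

124


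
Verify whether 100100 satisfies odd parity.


Number of 1s: 2

No, parity error (2 ones)


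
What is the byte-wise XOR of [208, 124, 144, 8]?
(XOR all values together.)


XOR chain: 208 ^ 124 ^ 144 ^ 8 = 52

52


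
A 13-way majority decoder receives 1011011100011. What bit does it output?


Ones: 8 out of 13
Threshold: 7

1 (8/13 voted 1)


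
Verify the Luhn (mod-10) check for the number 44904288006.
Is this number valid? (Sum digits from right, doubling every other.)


Luhn sum = 50
50 mod 10 = 0

Valid (Luhn sum mod 10 = 0)


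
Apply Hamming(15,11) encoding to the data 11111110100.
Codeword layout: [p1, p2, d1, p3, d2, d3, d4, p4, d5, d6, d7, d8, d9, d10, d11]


Parity bits: p1=0, p2=1, p3=0, p4=0

011011101110100


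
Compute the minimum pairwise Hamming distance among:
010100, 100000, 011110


Comparing all pairs, minimum distance: 2
Can detect 1 errors, correct 0 errors

2


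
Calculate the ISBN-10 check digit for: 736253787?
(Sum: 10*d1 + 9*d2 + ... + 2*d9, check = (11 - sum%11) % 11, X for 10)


Weighted sum: 270
270 mod 11 = 6

Check digit: 5


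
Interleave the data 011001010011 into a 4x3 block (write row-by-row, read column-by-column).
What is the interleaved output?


Matrix:
  011
  001
  010
  011
Read columns: 000010111101

000010111101


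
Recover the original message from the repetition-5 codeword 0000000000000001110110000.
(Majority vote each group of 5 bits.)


Groups: 00000, 00000, 00000, 11101, 10000
Majority votes: 00010

00010


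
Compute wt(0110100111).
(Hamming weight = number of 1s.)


Counting 1s in 0110100111

6


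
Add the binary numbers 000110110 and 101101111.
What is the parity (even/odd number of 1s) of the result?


000110110 = 54
101101111 = 367
Sum = 421 = 110100101
1s count = 5

odd parity (5 ones in 110100101)


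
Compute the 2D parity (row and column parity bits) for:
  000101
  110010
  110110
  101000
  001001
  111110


Row parities: 010001
Column parities: 011110

Row P: 010001, Col P: 011110, Corner: 0


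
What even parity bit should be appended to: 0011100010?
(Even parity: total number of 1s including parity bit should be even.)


Number of 1s in data: 4
Parity bit: 0

0


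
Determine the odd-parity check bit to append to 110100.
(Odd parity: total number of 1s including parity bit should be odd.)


Number of 1s in data: 3
Parity bit: 0

0


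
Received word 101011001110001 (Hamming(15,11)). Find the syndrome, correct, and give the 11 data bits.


Syndrome = 6: error at position 6

Data: 11001110001 (corrected bit 6)


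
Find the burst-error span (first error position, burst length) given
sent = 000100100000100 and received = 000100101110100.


XOR: 000000001110000

Burst at position 8, length 3
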